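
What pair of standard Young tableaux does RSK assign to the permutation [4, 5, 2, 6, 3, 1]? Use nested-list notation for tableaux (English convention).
P = [[1, 3, 6], [2, 5], [4]], Q = [[1, 2, 4], [3, 5], [6]]

Insert each entry of the permutation into P by Schensted row insertion, recording in Q the position of each new cell.

After inserting 4: P = [[4]].
After inserting 5: P = [[4, 5]].
After inserting 2: P = [[2, 5], [4]].
After inserting 6: P = [[2, 5, 6], [4]].
After inserting 3: P = [[2, 3, 6], [4, 5]].
After inserting 1: P = [[1, 3, 6], [2, 5], [4]].

So P = [[1, 3, 6], [2, 5], [4]], Q = [[1, 2, 4], [3, 5], [6]].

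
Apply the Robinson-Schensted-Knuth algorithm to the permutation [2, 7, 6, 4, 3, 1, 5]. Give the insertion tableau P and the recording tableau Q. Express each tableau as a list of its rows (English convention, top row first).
Insert each entry of the permutation into P by Schensted row insertion, recording in Q the position of each new cell.

Insert 2: appended to row 1. P = [[2]], Q = [[1]].
Insert 7: appended to row 1. P = [[2, 7]], Q = [[1, 2]].
Insert 6: 6 bumps 7 from row 1; 7 starts row 2. P = [[2, 6], [7]], Q = [[1, 2], [3]].
Insert 4: 4 bumps 6 from row 1; 6 bumps 7 from row 2; 7 starts row 3. P = [[2, 4], [6], [7]], Q = [[1, 2], [3], [4]].
Insert 3: 3 bumps 4 from row 1; 4 bumps 6 from row 2; 6 bumps 7 from row 3; 7 starts row 4. P = [[2, 3], [4], [6], [7]], Q = [[1, 2], [3], [4], [5]].
Insert 1: 1 bumps 2 from row 1; 2 bumps 4 from row 2; 4 bumps 6 from row 3; 6 bumps 7 from row 4; 7 starts row 5. P = [[1, 3], [2], [4], [6], [7]], Q = [[1, 2], [3], [4], [5], [6]].
Insert 5: appended to row 1. P = [[1, 3, 5], [2], [4], [6], [7]], Q = [[1, 2, 7], [3], [4], [5], [6]].

So P = [[1, 3, 5], [2], [4], [6], [7]], Q = [[1, 2, 7], [3], [4], [5], [6]].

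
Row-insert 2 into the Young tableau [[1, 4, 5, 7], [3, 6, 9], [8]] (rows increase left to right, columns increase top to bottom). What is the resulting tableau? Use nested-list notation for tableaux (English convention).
[[1, 2, 5, 7], [3, 4, 9], [6], [8]]

In row 1, 2 replaces 4 (the leftmost entry greater than 2); 4 is bumped to row 2. In row 2, 4 replaces 6 (the leftmost entry greater than 4); 6 is bumped to row 3. In row 3, 6 replaces 8 (the leftmost entry greater than 6); 8 is bumped to row 4. 8 starts a new row 4. The new tableau is [[1, 2, 5, 7], [3, 4, 9], [6], [8]].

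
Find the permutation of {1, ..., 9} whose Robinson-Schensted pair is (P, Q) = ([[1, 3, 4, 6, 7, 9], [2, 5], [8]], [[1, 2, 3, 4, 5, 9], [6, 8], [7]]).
Reverse the RSK construction: for i from n down to 1, find the cell of Q containing i, remove the entry at that cell from P, and reverse-bump it up through P; the value ejected from row 1 is w(i).

Step i=9: Q has 9 at row 1, column 6; remove that cell from P, ejecting 9. So w(9) = 9. P is now [[1, 3, 4, 6, 7], [2, 5], [8]].
Step i=8: Q has 8 at row 2, column 2; remove 5 from row 2 of P and reverse-bump: 5 enters row 1 and ejects 4. So w(8) = 4. P is now [[1, 3, 5, 6, 7], [2], [8]].
Step i=7: Q has 7 at row 3, column 1; remove 8 from row 3 of P and reverse-bump: 8 enters row 2 and ejects 2; 2 enters row 1 and ejects 1. So w(7) = 1. P is now [[2, 3, 5, 6, 7], [8]].
Step i=6: Q has 6 at row 2, column 1; remove 8 from row 2 of P and reverse-bump: 8 enters row 1 and ejects 7. So w(6) = 7. P is now [[2, 3, 5, 6, 8]].
Step i=5: Q has 5 at row 1, column 5; remove that cell from P, ejecting 8. So w(5) = 8. P is now [[2, 3, 5, 6]].
Step i=4: Q has 4 at row 1, column 4; remove that cell from P, ejecting 6. So w(4) = 6. P is now [[2, 3, 5]].
Step i=3: Q has 3 at row 1, column 3; remove that cell from P, ejecting 5. So w(3) = 5. P is now [[2, 3]].
Step i=2: Q has 2 at row 1, column 2; remove that cell from P, ejecting 3. So w(2) = 3. P is now [[2]].
Step i=1: Q has 1 at row 1, column 1; remove that cell from P, ejecting 2. So w(1) = 2. P is now [].

So w = 2 3 5 6 8 7 1 4 9.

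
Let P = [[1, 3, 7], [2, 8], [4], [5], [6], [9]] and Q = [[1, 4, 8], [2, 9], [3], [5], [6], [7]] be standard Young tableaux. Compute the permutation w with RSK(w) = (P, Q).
Reverse the RSK construction: for i from n down to 1, find the cell of Q containing i, remove the entry at that cell from P, and reverse-bump it up through P; the value ejected from row 1 is w(i).

Step i=9: Q has 9 at row 2, column 2; remove 8 from row 2 of P and reverse-bump: 8 enters row 1 and ejects 7. So w(9) = 7. P is now [[1, 3, 8], [2], [4], [5], [6], [9]].
Step i=8: Q has 8 at row 1, column 3; remove that cell from P, ejecting 8. So w(8) = 8. P is now [[1, 3], [2], [4], [5], [6], [9]].
Step i=7: Q has 7 at row 6, column 1; remove 9 from row 6 of P and reverse-bump: 9 enters row 5 and ejects 6; 6 enters row 4 and ejects 5; 5 enters row 3 and ejects 4; 4 enters row 2 and ejects 2; 2 enters row 1 and ejects 1. So w(7) = 1. P is now [[2, 3], [4], [5], [6], [9]].
Step i=6: Q has 6 at row 5, column 1; remove 9 from row 5 of P and reverse-bump: 9 enters row 4 and ejects 6; 6 enters row 3 and ejects 5; 5 enters row 2 and ejects 4; 4 enters row 1 and ejects 3. So w(6) = 3. P is now [[2, 4], [5], [6], [9]].
Step i=5: Q has 5 at row 4, column 1; remove 9 from row 4 of P and reverse-bump: 9 enters row 3 and ejects 6; 6 enters row 2 and ejects 5; 5 enters row 1 and ejects 4. So w(5) = 4. P is now [[2, 5], [6], [9]].
Step i=4: Q has 4 at row 1, column 2; remove that cell from P, ejecting 5. So w(4) = 5. P is now [[2], [6], [9]].
Step i=3: Q has 3 at row 3, column 1; remove 9 from row 3 of P and reverse-bump: 9 enters row 2 and ejects 6; 6 enters row 1 and ejects 2. So w(3) = 2. P is now [[6], [9]].
Step i=2: Q has 2 at row 2, column 1; remove 9 from row 2 of P and reverse-bump: 9 enters row 1 and ejects 6. So w(2) = 6. P is now [[9]].
Step i=1: Q has 1 at row 1, column 1; remove that cell from P, ejecting 9. So w(1) = 9. P is now [].

So w = 9 6 2 5 4 3 1 8 7.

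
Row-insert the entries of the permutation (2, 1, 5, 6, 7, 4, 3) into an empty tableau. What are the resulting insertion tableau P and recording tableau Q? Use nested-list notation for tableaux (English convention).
P = [[1, 3, 6, 7], [2, 4], [5]], Q = [[1, 3, 4, 5], [2, 6], [7]]

Insert each entry of the permutation into P by Schensted row insertion, recording in Q the position of each new cell.

Insert 2: appended to row 1. P = [[2]].
Insert 1: 1 bumps 2 from row 1; 2 starts row 2. P = [[1], [2]].
Insert 5: appended to row 1. P = [[1, 5], [2]].
Insert 6: appended to row 1. P = [[1, 5, 6], [2]].
Insert 7: appended to row 1. P = [[1, 5, 6, 7], [2]].
Insert 4: 4 bumps 5 from row 1; 5 appends to row 2. P = [[1, 4, 6, 7], [2, 5]].
Insert 3: 3 bumps 4 from row 1; 4 bumps 5 from row 2; 5 starts row 3. P = [[1, 3, 6, 7], [2, 4], [5]].

So P = [[1, 3, 6, 7], [2, 4], [5]], Q = [[1, 3, 4, 5], [2, 6], [7]].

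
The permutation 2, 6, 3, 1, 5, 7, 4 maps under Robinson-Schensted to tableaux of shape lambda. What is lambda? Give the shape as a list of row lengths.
Row-insert each entry into an empty tableau.

After inserting 2: P = [[2]].
After inserting 6: P = [[2, 6]].
After inserting 3: P = [[2, 3], [6]].
After inserting 1: P = [[1, 3], [2], [6]].
After inserting 5: P = [[1, 3, 5], [2], [6]].
After inserting 7: P = [[1, 3, 5, 7], [2], [6]].
After inserting 4: P = [[1, 3, 4, 7], [2, 5], [6]].

The final insertion tableau P = [[1, 3, 4, 7], [2, 5], [6]] has shape [4, 2, 1].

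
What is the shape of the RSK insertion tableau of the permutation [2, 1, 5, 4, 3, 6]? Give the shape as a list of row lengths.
RSK row insertion gives P = [[1, 3, 6], [2, 4], [5]], which has shape [3, 2, 1].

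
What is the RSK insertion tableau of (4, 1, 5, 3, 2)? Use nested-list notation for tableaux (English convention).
P = [[1, 2], [3, 5], [4]]

Insert 4: appended to row 1. P = [[4]].
Insert 1: 1 bumps 4 from row 1; 4 starts row 2. P = [[1], [4]].
Insert 5: appended to row 1. P = [[1, 5], [4]].
Insert 3: 3 bumps 5 from row 1; 5 appends to row 2. P = [[1, 3], [4, 5]].
Insert 2: 2 bumps 3 from row 1; 3 bumps 4 from row 2; 4 starts row 3. P = [[1, 2], [3, 5], [4]].

So P = [[1, 2], [3, 5], [4]].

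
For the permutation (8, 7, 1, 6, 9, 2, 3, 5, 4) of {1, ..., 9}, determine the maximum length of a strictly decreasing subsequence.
5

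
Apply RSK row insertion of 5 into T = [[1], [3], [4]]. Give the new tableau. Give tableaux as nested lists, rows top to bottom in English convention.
5 is larger than every entry of row 1, so it is appended to row 1. The new tableau is [[1, 5], [3], [4]].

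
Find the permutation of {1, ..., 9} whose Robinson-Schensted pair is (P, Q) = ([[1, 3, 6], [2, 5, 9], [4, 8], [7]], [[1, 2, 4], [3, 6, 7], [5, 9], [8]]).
Reverse the RSK construction: for i from n down to 1, find the cell of Q containing i, remove the entry at that cell from P, and reverse-bump it up through P; the value ejected from row 1 is w(i).

Step i=9: Q has 9 at row 3, column 2; remove 8 from row 3 of P and reverse-bump: 8 enters row 2 and ejects 5; 5 enters row 1 and ejects 3. So w(9) = 3. P is now [[1, 5, 6], [2, 8, 9], [4], [7]].
Step i=8: Q has 8 at row 4, column 1; remove 7 from row 4 of P and reverse-bump: 7 enters row 3 and ejects 4; 4 enters row 2 and ejects 2; 2 enters row 1 and ejects 1. So w(8) = 1. P is now [[2, 5, 6], [4, 8, 9], [7]].
Step i=7: Q has 7 at row 2, column 3; remove 9 from row 2 of P and reverse-bump: 9 enters row 1 and ejects 6. So w(7) = 6. P is now [[2, 5, 9], [4, 8], [7]].
Step i=6: Q has 6 at row 2, column 2; remove 8 from row 2 of P and reverse-bump: 8 enters row 1 and ejects 5. So w(6) = 5. P is now [[2, 8, 9], [4], [7]].
Step i=5: Q has 5 at row 3, column 1; remove 7 from row 3 of P and reverse-bump: 7 enters row 2 and ejects 4; 4 enters row 1 and ejects 2. So w(5) = 2. P is now [[4, 8, 9], [7]].
Step i=4: Q has 4 at row 1, column 3; remove that cell from P, ejecting 9. So w(4) = 9. P is now [[4, 8], [7]].
Step i=3: Q has 3 at row 2, column 1; remove 7 from row 2 of P and reverse-bump: 7 enters row 1 and ejects 4. So w(3) = 4. P is now [[7, 8]].
Step i=2: Q has 2 at row 1, column 2; remove that cell from P, ejecting 8. So w(2) = 8. P is now [[7]].
Step i=1: Q has 1 at row 1, column 1; remove that cell from P, ejecting 7. So w(1) = 7. P is now [].

So w = 7 8 4 9 2 5 6 1 3.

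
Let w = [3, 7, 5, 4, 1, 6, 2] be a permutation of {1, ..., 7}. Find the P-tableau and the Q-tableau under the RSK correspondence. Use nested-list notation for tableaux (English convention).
Insert each entry of the permutation into P by Schensted row insertion, recording in Q the position of each new cell.

Insert 3: appended to row 1. P = [[3]].
Insert 7: appended to row 1. P = [[3, 7]].
Insert 5: 5 bumps 7 from row 1; 7 starts row 2. P = [[3, 5], [7]].
Insert 4: 4 bumps 5 from row 1; 5 bumps 7 from row 2; 7 starts row 3. P = [[3, 4], [5], [7]].
Insert 1: 1 bumps 3 from row 1; 3 bumps 5 from row 2; 5 bumps 7 from row 3; 7 starts row 4. P = [[1, 4], [3], [5], [7]].
Insert 6: appended to row 1. P = [[1, 4, 6], [3], [5], [7]].
Insert 2: 2 bumps 4 from row 1; 4 appends to row 2. P = [[1, 2, 6], [3, 4], [5], [7]].

So P = [[1, 2, 6], [3, 4], [5], [7]], Q = [[1, 2, 6], [3, 7], [4], [5]].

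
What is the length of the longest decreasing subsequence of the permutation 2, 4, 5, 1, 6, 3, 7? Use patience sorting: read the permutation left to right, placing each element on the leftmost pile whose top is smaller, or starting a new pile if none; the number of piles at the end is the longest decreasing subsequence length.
2

2: new pile. tops = [2]
4: onto pile 1 (replacing 2). tops = [4]
5: onto pile 1 (replacing 4). tops = [5]
1: new pile. tops = [5, 1]
6: onto pile 1 (replacing 5). tops = [6, 1]
3: onto pile 2 (replacing 1). tops = [6, 3]
7: onto pile 1 (replacing 6). tops = [7, 3]

2 piles, so the longest decreasing subsequence has length 2.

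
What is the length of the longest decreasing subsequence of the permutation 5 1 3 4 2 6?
3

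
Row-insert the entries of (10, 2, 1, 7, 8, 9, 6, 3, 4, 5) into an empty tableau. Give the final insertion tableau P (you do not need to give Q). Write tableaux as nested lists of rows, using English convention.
Insert 10: appended to row 1. P = [[10]].
Insert 2: 2 bumps 10 from row 1; 10 starts row 2. P = [[2], [10]].
Insert 1: 1 bumps 2 from row 1; 2 bumps 10 from row 2; 10 starts row 3. P = [[1], [2], [10]].
Insert 7: appended to row 1. P = [[1, 7], [2], [10]].
Insert 8: appended to row 1. P = [[1, 7, 8], [2], [10]].
Insert 9: appended to row 1. P = [[1, 7, 8, 9], [2], [10]].
Insert 6: 6 bumps 7 from row 1; 7 appends to row 2. P = [[1, 6, 8, 9], [2, 7], [10]].
Insert 3: 3 bumps 6 from row 1; 6 bumps 7 from row 2; 7 bumps 10 from row 3; 10 starts row 4. P = [[1, 3, 8, 9], [2, 6], [7], [10]].
Insert 4: 4 bumps 8 from row 1; 8 appends to row 2. P = [[1, 3, 4, 9], [2, 6, 8], [7], [10]].
Insert 5: 5 bumps 9 from row 1; 9 appends to row 2. P = [[1, 3, 4, 5], [2, 6, 8, 9], [7], [10]].

So P = [[1, 3, 4, 5], [2, 6, 8, 9], [7], [10]].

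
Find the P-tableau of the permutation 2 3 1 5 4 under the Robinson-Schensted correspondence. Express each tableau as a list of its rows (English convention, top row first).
Insert 2: appended to row 1. P = [[2]].
Insert 3: appended to row 1. P = [[2, 3]].
Insert 1: 1 bumps 2 from row 1; 2 starts row 2. P = [[1, 3], [2]].
Insert 5: appended to row 1. P = [[1, 3, 5], [2]].
Insert 4: 4 bumps 5 from row 1; 5 appends to row 2. P = [[1, 3, 4], [2, 5]].

So P = [[1, 3, 4], [2, 5]].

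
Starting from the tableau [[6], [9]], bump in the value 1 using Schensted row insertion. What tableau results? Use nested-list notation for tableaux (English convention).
[[1], [6], [9]]

In row 1, 1 replaces 6 (the leftmost entry greater than 1); 6 is bumped to row 2. In row 2, 6 replaces 9 (the leftmost entry greater than 6); 9 is bumped to row 3. 9 starts a new row 3. The new tableau is [[1], [6], [9]].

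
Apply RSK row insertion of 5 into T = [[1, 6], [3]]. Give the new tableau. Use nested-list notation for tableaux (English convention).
In row 1, 5 replaces 6 (the leftmost entry greater than 5); 6 is bumped to row 2. 6 is appended to row 2. The new tableau is [[1, 5], [3, 6]].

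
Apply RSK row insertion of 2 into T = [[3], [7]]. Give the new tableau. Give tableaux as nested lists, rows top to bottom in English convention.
[[2], [3], [7]]

In row 1, 2 replaces 3 (the leftmost entry greater than 2); 3 is bumped to row 2. In row 2, 3 replaces 7 (the leftmost entry greater than 3); 7 is bumped to row 3. 7 starts a new row 3. The new tableau is [[2], [3], [7]].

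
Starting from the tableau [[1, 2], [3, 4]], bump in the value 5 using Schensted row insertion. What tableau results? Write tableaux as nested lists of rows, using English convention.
5 is larger than every entry of row 1, so it is appended to row 1. The new tableau is [[1, 2, 5], [3, 4]].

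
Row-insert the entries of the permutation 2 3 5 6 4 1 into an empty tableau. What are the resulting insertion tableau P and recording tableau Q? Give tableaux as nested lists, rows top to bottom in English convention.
P = [[1, 3, 4, 6], [2], [5]], Q = [[1, 2, 3, 4], [5], [6]]

Insert each entry of the permutation into P by Schensted row insertion, recording in Q the position of each new cell.

Insert 2: appended to row 1. P = [[2]].
Insert 3: appended to row 1. P = [[2, 3]].
Insert 5: appended to row 1. P = [[2, 3, 5]].
Insert 6: appended to row 1. P = [[2, 3, 5, 6]].
Insert 4: 4 bumps 5 from row 1; 5 starts row 2. P = [[2, 3, 4, 6], [5]].
Insert 1: 1 bumps 2 from row 1; 2 bumps 5 from row 2; 5 starts row 3. P = [[1, 3, 4, 6], [2], [5]].

So P = [[1, 3, 4, 6], [2], [5]], Q = [[1, 2, 3, 4], [5], [6]].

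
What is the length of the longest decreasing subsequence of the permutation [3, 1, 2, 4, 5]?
2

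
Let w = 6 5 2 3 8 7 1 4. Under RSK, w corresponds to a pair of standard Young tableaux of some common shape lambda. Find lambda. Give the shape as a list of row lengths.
[3, 2, 2, 1]

Row-insert each entry into an empty tableau.

After inserting 6: P = [[6]].
After inserting 5: P = [[5], [6]].
After inserting 2: P = [[2], [5], [6]].
After inserting 3: P = [[2, 3], [5], [6]].
After inserting 8: P = [[2, 3, 8], [5], [6]].
After inserting 7: P = [[2, 3, 7], [5, 8], [6]].
After inserting 1: P = [[1, 3, 7], [2, 8], [5], [6]].
After inserting 4: P = [[1, 3, 4], [2, 7], [5, 8], [6]].

The final insertion tableau P = [[1, 3, 4], [2, 7], [5, 8], [6]] has shape [3, 2, 2, 1].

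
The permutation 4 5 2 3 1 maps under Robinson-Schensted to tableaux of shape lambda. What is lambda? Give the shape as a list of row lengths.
Row-insert each entry into an empty tableau.

After inserting 4: P = [[4]].
After inserting 5: P = [[4, 5]].
After inserting 2: P = [[2, 5], [4]].
After inserting 3: P = [[2, 3], [4, 5]].
After inserting 1: P = [[1, 3], [2, 5], [4]].

The final insertion tableau P = [[1, 3], [2, 5], [4]] has shape [2, 2, 1].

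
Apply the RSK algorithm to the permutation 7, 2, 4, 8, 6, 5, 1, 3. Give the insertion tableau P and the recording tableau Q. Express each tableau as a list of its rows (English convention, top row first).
P = [[1, 3, 5], [2, 4], [6, 8], [7]], Q = [[1, 3, 4], [2, 5], [6, 8], [7]]

Insert each entry of the permutation into P by Schensted row insertion, recording in Q the position of each new cell.

Insert 7: appended to row 1. P = [[7]].
Insert 2: 2 bumps 7 from row 1; 7 starts row 2. P = [[2], [7]].
Insert 4: appended to row 1. P = [[2, 4], [7]].
Insert 8: appended to row 1. P = [[2, 4, 8], [7]].
Insert 6: 6 bumps 8 from row 1; 8 appends to row 2. P = [[2, 4, 6], [7, 8]].
Insert 5: 5 bumps 6 from row 1; 6 bumps 7 from row 2; 7 starts row 3. P = [[2, 4, 5], [6, 8], [7]].
Insert 1: 1 bumps 2 from row 1; 2 bumps 6 from row 2; 6 bumps 7 from row 3; 7 starts row 4. P = [[1, 4, 5], [2, 8], [6], [7]].
Insert 3: 3 bumps 4 from row 1; 4 bumps 8 from row 2; 8 appends to row 3. P = [[1, 3, 5], [2, 4], [6, 8], [7]].

So P = [[1, 3, 5], [2, 4], [6, 8], [7]], Q = [[1, 3, 4], [2, 5], [6, 8], [7]].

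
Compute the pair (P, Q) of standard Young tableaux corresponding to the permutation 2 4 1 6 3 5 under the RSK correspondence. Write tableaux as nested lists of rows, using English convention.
Insert each entry of the permutation into P by Schensted row insertion, recording in Q the position of each new cell.

Insert 2: appended to row 1. P = [[2]].
Insert 4: appended to row 1. P = [[2, 4]].
Insert 1: 1 bumps 2 from row 1; 2 starts row 2. P = [[1, 4], [2]].
Insert 6: appended to row 1. P = [[1, 4, 6], [2]].
Insert 3: 3 bumps 4 from row 1; 4 appends to row 2. P = [[1, 3, 6], [2, 4]].
Insert 5: 5 bumps 6 from row 1; 6 appends to row 2. P = [[1, 3, 5], [2, 4, 6]].

So P = [[1, 3, 5], [2, 4, 6]], Q = [[1, 2, 4], [3, 5, 6]].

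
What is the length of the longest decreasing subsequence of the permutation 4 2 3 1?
3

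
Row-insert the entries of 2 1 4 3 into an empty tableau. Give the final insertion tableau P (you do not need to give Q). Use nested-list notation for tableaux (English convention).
P = [[1, 3], [2, 4]]

Insert 2: appended to row 1. P = [[2]].
Insert 1: 1 bumps 2 from row 1; 2 starts row 2. P = [[1], [2]].
Insert 4: appended to row 1. P = [[1, 4], [2]].
Insert 3: 3 bumps 4 from row 1; 4 appends to row 2. P = [[1, 3], [2, 4]].

So P = [[1, 3], [2, 4]].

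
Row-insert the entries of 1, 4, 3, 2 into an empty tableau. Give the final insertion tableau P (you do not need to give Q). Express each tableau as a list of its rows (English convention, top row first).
P = [[1, 2], [3], [4]]

After inserting 1: P = [[1]].
After inserting 4: P = [[1, 4]].
After inserting 3: P = [[1, 3], [4]].
After inserting 2: P = [[1, 2], [3], [4]].

So P = [[1, 2], [3], [4]].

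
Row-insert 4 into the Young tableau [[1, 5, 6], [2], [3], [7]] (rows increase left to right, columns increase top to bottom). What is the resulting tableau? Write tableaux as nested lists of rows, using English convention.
In row 1, 4 replaces 5 (the leftmost entry greater than 4); 5 is bumped to row 2. 5 is appended to row 2. The new tableau is [[1, 4, 6], [2, 5], [3], [7]].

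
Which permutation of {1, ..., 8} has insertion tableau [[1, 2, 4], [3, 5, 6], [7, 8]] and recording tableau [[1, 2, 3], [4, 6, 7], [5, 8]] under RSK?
3 7 8 5 1 2 6 4

Reverse the RSK construction: for i from n down to 1, find the cell of Q containing i, remove the entry at that cell from P, and reverse-bump it up through P; the value ejected from row 1 is w(i).

Step i=8: Q has 8 at row 3, column 2; remove 8 from row 3 of P and reverse-bump: 8 enters row 2 and ejects 6; 6 enters row 1 and ejects 4. So w(8) = 4. P is now [[1, 2, 6], [3, 5, 8], [7]].
Step i=7: Q has 7 at row 2, column 3; remove 8 from row 2 of P and reverse-bump: 8 enters row 1 and ejects 6. So w(7) = 6. P is now [[1, 2, 8], [3, 5], [7]].
Step i=6: Q has 6 at row 2, column 2; remove 5 from row 2 of P and reverse-bump: 5 enters row 1 and ejects 2. So w(6) = 2. P is now [[1, 5, 8], [3], [7]].
Step i=5: Q has 5 at row 3, column 1; remove 7 from row 3 of P and reverse-bump: 7 enters row 2 and ejects 3; 3 enters row 1 and ejects 1. So w(5) = 1. P is now [[3, 5, 8], [7]].
Step i=4: Q has 4 at row 2, column 1; remove 7 from row 2 of P and reverse-bump: 7 enters row 1 and ejects 5. So w(4) = 5. P is now [[3, 7, 8]].
Step i=3: Q has 3 at row 1, column 3; remove that cell from P, ejecting 8. So w(3) = 8. P is now [[3, 7]].
Step i=2: Q has 2 at row 1, column 2; remove that cell from P, ejecting 7. So w(2) = 7. P is now [[3]].
Step i=1: Q has 1 at row 1, column 1; remove that cell from P, ejecting 3. So w(1) = 3. P is now [].

So w = 3 7 8 5 1 2 6 4.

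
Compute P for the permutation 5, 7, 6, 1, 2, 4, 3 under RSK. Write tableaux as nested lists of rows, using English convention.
P = [[1, 2, 3], [4, 6], [5], [7]]

Insert 5: appended to row 1. P = [[5]].
Insert 7: appended to row 1. P = [[5, 7]].
Insert 6: 6 bumps 7 from row 1; 7 starts row 2. P = [[5, 6], [7]].
Insert 1: 1 bumps 5 from row 1; 5 bumps 7 from row 2; 7 starts row 3. P = [[1, 6], [5], [7]].
Insert 2: 2 bumps 6 from row 1; 6 appends to row 2. P = [[1, 2], [5, 6], [7]].
Insert 4: appended to row 1. P = [[1, 2, 4], [5, 6], [7]].
Insert 3: 3 bumps 4 from row 1; 4 bumps 5 from row 2; 5 bumps 7 from row 3; 7 starts row 4. P = [[1, 2, 3], [4, 6], [5], [7]].

So P = [[1, 2, 3], [4, 6], [5], [7]].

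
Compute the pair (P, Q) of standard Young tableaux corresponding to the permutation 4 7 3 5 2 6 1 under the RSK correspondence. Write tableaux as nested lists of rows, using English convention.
P = [[1, 5, 6], [2, 7], [3], [4]], Q = [[1, 2, 6], [3, 4], [5], [7]]

Insert each entry of the permutation into P by Schensted row insertion, recording in Q the position of each new cell.

Insert 4: appended to row 1. P = [[4]], Q = [[1]].
Insert 7: appended to row 1. P = [[4, 7]], Q = [[1, 2]].
Insert 3: 3 bumps 4 from row 1; 4 starts row 2. P = [[3, 7], [4]], Q = [[1, 2], [3]].
Insert 5: 5 bumps 7 from row 1; 7 appends to row 2. P = [[3, 5], [4, 7]], Q = [[1, 2], [3, 4]].
Insert 2: 2 bumps 3 from row 1; 3 bumps 4 from row 2; 4 starts row 3. P = [[2, 5], [3, 7], [4]], Q = [[1, 2], [3, 4], [5]].
Insert 6: appended to row 1. P = [[2, 5, 6], [3, 7], [4]], Q = [[1, 2, 6], [3, 4], [5]].
Insert 1: 1 bumps 2 from row 1; 2 bumps 3 from row 2; 3 bumps 4 from row 3; 4 starts row 4. P = [[1, 5, 6], [2, 7], [3], [4]], Q = [[1, 2, 6], [3, 4], [5], [7]].

So P = [[1, 5, 6], [2, 7], [3], [4]], Q = [[1, 2, 6], [3, 4], [5], [7]].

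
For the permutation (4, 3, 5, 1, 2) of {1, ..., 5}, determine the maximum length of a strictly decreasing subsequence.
3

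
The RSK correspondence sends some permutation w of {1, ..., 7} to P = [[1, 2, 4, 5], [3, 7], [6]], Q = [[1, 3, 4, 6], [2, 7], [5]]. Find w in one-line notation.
6 1 3 4 2 7 5

Reverse the RSK construction: for i from n down to 1, find the cell of Q containing i, remove the entry at that cell from P, and reverse-bump it up through P; the value ejected from row 1 is w(i).

Step i=7: Q has 7 at row 2, column 2; remove 7 from row 2 of P and reverse-bump: 7 enters row 1 and ejects 5. So w(7) = 5. P is now [[1, 2, 4, 7], [3], [6]].
Step i=6: Q has 6 at row 1, column 4; remove that cell from P, ejecting 7. So w(6) = 7. P is now [[1, 2, 4], [3], [6]].
Step i=5: Q has 5 at row 3, column 1; remove 6 from row 3 of P and reverse-bump: 6 enters row 2 and ejects 3; 3 enters row 1 and ejects 2. So w(5) = 2. P is now [[1, 3, 4], [6]].
Step i=4: Q has 4 at row 1, column 3; remove that cell from P, ejecting 4. So w(4) = 4. P is now [[1, 3], [6]].
Step i=3: Q has 3 at row 1, column 2; remove that cell from P, ejecting 3. So w(3) = 3. P is now [[1], [6]].
Step i=2: Q has 2 at row 2, column 1; remove 6 from row 2 of P and reverse-bump: 6 enters row 1 and ejects 1. So w(2) = 1. P is now [[6]].
Step i=1: Q has 1 at row 1, column 1; remove that cell from P, ejecting 6. So w(1) = 6. P is now [].

So w = 6 1 3 4 2 7 5.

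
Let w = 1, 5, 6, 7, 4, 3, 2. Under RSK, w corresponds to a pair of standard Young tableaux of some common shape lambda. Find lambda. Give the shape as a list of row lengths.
Row-insert each entry into an empty tableau.

After inserting 1: P = [[1]].
After inserting 5: P = [[1, 5]].
After inserting 6: P = [[1, 5, 6]].
After inserting 7: P = [[1, 5, 6, 7]].
After inserting 4: P = [[1, 4, 6, 7], [5]].
After inserting 3: P = [[1, 3, 6, 7], [4], [5]].
After inserting 2: P = [[1, 2, 6, 7], [3], [4], [5]].

The final insertion tableau P = [[1, 2, 6, 7], [3], [4], [5]] has shape [4, 1, 1, 1].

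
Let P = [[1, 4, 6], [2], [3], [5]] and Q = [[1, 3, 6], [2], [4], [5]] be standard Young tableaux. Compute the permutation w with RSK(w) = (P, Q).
Reverse RSK: for i = n, n-1, ..., 1, locate i in Q, remove the corresponding corner cell from P, and reverse-bump its entry up through P; the value ejected from row 1 is w(i).

So w = 5 3 4 2 1 6.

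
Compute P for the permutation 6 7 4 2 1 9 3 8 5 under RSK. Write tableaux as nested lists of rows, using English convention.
P = [[1, 3, 5], [2, 7, 8], [4, 9], [6]]

Insert 6: appended to row 1. P = [[6]].
Insert 7: appended to row 1. P = [[6, 7]].
Insert 4: 4 bumps 6 from row 1; 6 starts row 2. P = [[4, 7], [6]].
Insert 2: 2 bumps 4 from row 1; 4 bumps 6 from row 2; 6 starts row 3. P = [[2, 7], [4], [6]].
Insert 1: 1 bumps 2 from row 1; 2 bumps 4 from row 2; 4 bumps 6 from row 3; 6 starts row 4. P = [[1, 7], [2], [4], [6]].
Insert 9: appended to row 1. P = [[1, 7, 9], [2], [4], [6]].
Insert 3: 3 bumps 7 from row 1; 7 appends to row 2. P = [[1, 3, 9], [2, 7], [4], [6]].
Insert 8: 8 bumps 9 from row 1; 9 appends to row 2. P = [[1, 3, 8], [2, 7, 9], [4], [6]].
Insert 5: 5 bumps 8 from row 1; 8 bumps 9 from row 2; 9 appends to row 3. P = [[1, 3, 5], [2, 7, 8], [4, 9], [6]].

So P = [[1, 3, 5], [2, 7, 8], [4, 9], [6]].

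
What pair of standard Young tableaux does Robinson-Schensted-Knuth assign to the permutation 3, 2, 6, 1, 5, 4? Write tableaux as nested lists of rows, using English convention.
Insert each entry of the permutation into P by Schensted row insertion, recording in Q the position of each new cell.

Insert 3: appended to row 1. P = [[3]], Q = [[1]].
Insert 2: 2 bumps 3 from row 1; 3 starts row 2. P = [[2], [3]], Q = [[1], [2]].
Insert 6: appended to row 1. P = [[2, 6], [3]], Q = [[1, 3], [2]].
Insert 1: 1 bumps 2 from row 1; 2 bumps 3 from row 2; 3 starts row 3. P = [[1, 6], [2], [3]], Q = [[1, 3], [2], [4]].
Insert 5: 5 bumps 6 from row 1; 6 appends to row 2. P = [[1, 5], [2, 6], [3]], Q = [[1, 3], [2, 5], [4]].
Insert 4: 4 bumps 5 from row 1; 5 bumps 6 from row 2; 6 appends to row 3. P = [[1, 4], [2, 5], [3, 6]], Q = [[1, 3], [2, 5], [4, 6]].

So P = [[1, 4], [2, 5], [3, 6]], Q = [[1, 3], [2, 5], [4, 6]].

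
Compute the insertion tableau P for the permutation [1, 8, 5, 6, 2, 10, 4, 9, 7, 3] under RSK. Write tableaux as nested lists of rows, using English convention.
After inserting 1: P = [[1]].
After inserting 8: P = [[1, 8]].
After inserting 5: P = [[1, 5], [8]].
After inserting 6: P = [[1, 5, 6], [8]].
After inserting 2: P = [[1, 2, 6], [5], [8]].
After inserting 10: P = [[1, 2, 6, 10], [5], [8]].
After inserting 4: P = [[1, 2, 4, 10], [5, 6], [8]].
After inserting 9: P = [[1, 2, 4, 9], [5, 6, 10], [8]].
After inserting 7: P = [[1, 2, 4, 7], [5, 6, 9], [8, 10]].
After inserting 3: P = [[1, 2, 3, 7], [4, 6, 9], [5, 10], [8]].

So P = [[1, 2, 3, 7], [4, 6, 9], [5, 10], [8]].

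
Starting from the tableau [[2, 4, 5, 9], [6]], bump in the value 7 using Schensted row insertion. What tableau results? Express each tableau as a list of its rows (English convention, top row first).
[[2, 4, 5, 7], [6, 9]]

In row 1, 7 replaces 9 (the leftmost entry greater than 7); 9 is bumped to row 2. 9 is appended to row 2. The new tableau is [[2, 4, 5, 7], [6, 9]].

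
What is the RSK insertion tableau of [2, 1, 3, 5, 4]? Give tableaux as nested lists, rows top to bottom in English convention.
P = [[1, 3, 4], [2, 5]]

Insert 2: appended to row 1. P = [[2]].
Insert 1: 1 bumps 2 from row 1; 2 starts row 2. P = [[1], [2]].
Insert 3: appended to row 1. P = [[1, 3], [2]].
Insert 5: appended to row 1. P = [[1, 3, 5], [2]].
Insert 4: 4 bumps 5 from row 1; 5 appends to row 2. P = [[1, 3, 4], [2, 5]].

So P = [[1, 3, 4], [2, 5]].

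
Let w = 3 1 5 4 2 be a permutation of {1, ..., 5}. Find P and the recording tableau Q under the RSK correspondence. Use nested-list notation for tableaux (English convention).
P = [[1, 2], [3, 4], [5]], Q = [[1, 3], [2, 4], [5]]

Insert each entry of the permutation into P by Schensted row insertion, recording in Q the position of each new cell.

Insert 3: appended to row 1. P = [[3]].
Insert 1: 1 bumps 3 from row 1; 3 starts row 2. P = [[1], [3]].
Insert 5: appended to row 1. P = [[1, 5], [3]].
Insert 4: 4 bumps 5 from row 1; 5 appends to row 2. P = [[1, 4], [3, 5]].
Insert 2: 2 bumps 4 from row 1; 4 bumps 5 from row 2; 5 starts row 3. P = [[1, 2], [3, 4], [5]].

So P = [[1, 2], [3, 4], [5]], Q = [[1, 3], [2, 4], [5]].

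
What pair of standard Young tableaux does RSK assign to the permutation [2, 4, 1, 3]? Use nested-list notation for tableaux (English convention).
P = [[1, 3], [2, 4]], Q = [[1, 2], [3, 4]]

Insert each entry of the permutation into P by Schensted row insertion, recording in Q the position of each new cell.

Insert 2: appended to row 1. P = [[2]], Q = [[1]].
Insert 4: appended to row 1. P = [[2, 4]], Q = [[1, 2]].
Insert 1: 1 bumps 2 from row 1; 2 starts row 2. P = [[1, 4], [2]], Q = [[1, 2], [3]].
Insert 3: 3 bumps 4 from row 1; 4 appends to row 2. P = [[1, 3], [2, 4]], Q = [[1, 2], [3, 4]].

So P = [[1, 3], [2, 4]], Q = [[1, 2], [3, 4]].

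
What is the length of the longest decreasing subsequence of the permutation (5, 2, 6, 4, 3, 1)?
4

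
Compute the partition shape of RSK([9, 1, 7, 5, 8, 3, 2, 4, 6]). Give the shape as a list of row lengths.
Row-insert each entry into an empty tableau.

After inserting 9: P = [[9]].
After inserting 1: P = [[1], [9]].
After inserting 7: P = [[1, 7], [9]].
After inserting 5: P = [[1, 5], [7], [9]].
After inserting 8: P = [[1, 5, 8], [7], [9]].
After inserting 3: P = [[1, 3, 8], [5], [7], [9]].
After inserting 2: P = [[1, 2, 8], [3], [5], [7], [9]].
After inserting 4: P = [[1, 2, 4], [3, 8], [5], [7], [9]].
After inserting 6: P = [[1, 2, 4, 6], [3, 8], [5], [7], [9]].

The final insertion tableau P = [[1, 2, 4, 6], [3, 8], [5], [7], [9]] has shape [4, 2, 1, 1, 1].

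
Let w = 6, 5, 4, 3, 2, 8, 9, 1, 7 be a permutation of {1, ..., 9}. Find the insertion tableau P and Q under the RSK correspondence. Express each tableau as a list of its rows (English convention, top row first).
Insert each entry of the permutation into P by Schensted row insertion, recording in Q the position of each new cell.

Insert 6: appended to row 1. P = [[6]].
Insert 5: 5 bumps 6 from row 1; 6 starts row 2. P = [[5], [6]].
Insert 4: 4 bumps 5 from row 1; 5 bumps 6 from row 2; 6 starts row 3. P = [[4], [5], [6]].
Insert 3: 3 bumps 4 from row 1; 4 bumps 5 from row 2; 5 bumps 6 from row 3; 6 starts row 4. P = [[3], [4], [5], [6]].
Insert 2: 2 bumps 3 from row 1; 3 bumps 4 from row 2; 4 bumps 5 from row 3; 5 bumps 6 from row 4; 6 starts row 5. P = [[2], [3], [4], [5], [6]].
Insert 8: appended to row 1. P = [[2, 8], [3], [4], [5], [6]].
Insert 9: appended to row 1. P = [[2, 8, 9], [3], [4], [5], [6]].
Insert 1: 1 bumps 2 from row 1; 2 bumps 3 from row 2; 3 bumps 4 from row 3; 4 bumps 5 from row 4; 5 bumps 6 from row 5; 6 starts row 6. P = [[1, 8, 9], [2], [3], [4], [5], [6]].
Insert 7: 7 bumps 8 from row 1; 8 appends to row 2. P = [[1, 7, 9], [2, 8], [3], [4], [5], [6]].

So P = [[1, 7, 9], [2, 8], [3], [4], [5], [6]], Q = [[1, 6, 7], [2, 9], [3], [4], [5], [8]].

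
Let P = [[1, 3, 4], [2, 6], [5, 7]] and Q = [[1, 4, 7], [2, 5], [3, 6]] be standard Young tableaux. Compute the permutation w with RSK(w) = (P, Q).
5 2 1 7 6 3 4

Reverse the RSK construction: for i from n down to 1, find the cell of Q containing i, remove the entry at that cell from P, and reverse-bump it up through P; the value ejected from row 1 is w(i).

Step i=7: Q has 7 at row 1, column 3; remove that cell from P, ejecting 4. So w(7) = 4. P is now [[1, 3], [2, 6], [5, 7]].
Step i=6: Q has 6 at row 3, column 2; remove 7 from row 3 of P and reverse-bump: 7 enters row 2 and ejects 6; 6 enters row 1 and ejects 3. So w(6) = 3. P is now [[1, 6], [2, 7], [5]].
Step i=5: Q has 5 at row 2, column 2; remove 7 from row 2 of P and reverse-bump: 7 enters row 1 and ejects 6. So w(5) = 6. P is now [[1, 7], [2], [5]].
Step i=4: Q has 4 at row 1, column 2; remove that cell from P, ejecting 7. So w(4) = 7. P is now [[1], [2], [5]].
Step i=3: Q has 3 at row 3, column 1; remove 5 from row 3 of P and reverse-bump: 5 enters row 2 and ejects 2; 2 enters row 1 and ejects 1. So w(3) = 1. P is now [[2], [5]].
Step i=2: Q has 2 at row 2, column 1; remove 5 from row 2 of P and reverse-bump: 5 enters row 1 and ejects 2. So w(2) = 2. P is now [[5]].
Step i=1: Q has 1 at row 1, column 1; remove that cell from P, ejecting 5. So w(1) = 5. P is now [].

So w = 5 2 1 7 6 3 4.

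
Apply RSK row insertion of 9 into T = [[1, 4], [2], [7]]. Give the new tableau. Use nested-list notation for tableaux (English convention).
[[1, 4, 9], [2], [7]]

9 is larger than every entry of row 1, so it is appended to row 1. The new tableau is [[1, 4, 9], [2], [7]].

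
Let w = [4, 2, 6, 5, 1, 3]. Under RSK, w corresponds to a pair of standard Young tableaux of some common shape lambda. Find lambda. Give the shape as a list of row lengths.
[2, 2, 2]

Row-insert each entry into an empty tableau.

After inserting 4: P = [[4]].
After inserting 2: P = [[2], [4]].
After inserting 6: P = [[2, 6], [4]].
After inserting 5: P = [[2, 5], [4, 6]].
After inserting 1: P = [[1, 5], [2, 6], [4]].
After inserting 3: P = [[1, 3], [2, 5], [4, 6]].

The final insertion tableau P = [[1, 3], [2, 5], [4, 6]] has shape [2, 2, 2].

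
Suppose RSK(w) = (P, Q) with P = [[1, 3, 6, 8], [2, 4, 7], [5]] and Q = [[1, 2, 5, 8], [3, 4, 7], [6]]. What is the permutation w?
2 5 1 4 7 3 6 8

Reverse the RSK construction: for i from n down to 1, find the cell of Q containing i, remove the entry at that cell from P, and reverse-bump it up through P; the value ejected from row 1 is w(i).

Step i=8: Q has 8 at row 1, column 4; remove that cell from P, ejecting 8. So w(8) = 8. P is now [[1, 3, 6], [2, 4, 7], [5]].
Step i=7: Q has 7 at row 2, column 3; remove 7 from row 2 of P and reverse-bump: 7 enters row 1 and ejects 6. So w(7) = 6. P is now [[1, 3, 7], [2, 4], [5]].
Step i=6: Q has 6 at row 3, column 1; remove 5 from row 3 of P and reverse-bump: 5 enters row 2 and ejects 4; 4 enters row 1 and ejects 3. So w(6) = 3. P is now [[1, 4, 7], [2, 5]].
Step i=5: Q has 5 at row 1, column 3; remove that cell from P, ejecting 7. So w(5) = 7. P is now [[1, 4], [2, 5]].
Step i=4: Q has 4 at row 2, column 2; remove 5 from row 2 of P and reverse-bump: 5 enters row 1 and ejects 4. So w(4) = 4. P is now [[1, 5], [2]].
Step i=3: Q has 3 at row 2, column 1; remove 2 from row 2 of P and reverse-bump: 2 enters row 1 and ejects 1. So w(3) = 1. P is now [[2, 5]].
Step i=2: Q has 2 at row 1, column 2; remove that cell from P, ejecting 5. So w(2) = 5. P is now [[2]].
Step i=1: Q has 1 at row 1, column 1; remove that cell from P, ejecting 2. So w(1) = 2. P is now [].

So w = 2 5 1 4 7 3 6 8.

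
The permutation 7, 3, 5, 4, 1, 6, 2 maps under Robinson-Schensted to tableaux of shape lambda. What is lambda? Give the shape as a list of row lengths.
RSK row insertion gives P = [[1, 2, 6], [3, 4], [5], [7]], which has shape [3, 2, 1, 1].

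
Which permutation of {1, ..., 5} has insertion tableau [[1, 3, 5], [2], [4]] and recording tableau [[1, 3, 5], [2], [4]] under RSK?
4 2 3 1 5

Reverse RSK: for i = n, n-1, ..., 1, locate i in Q, remove the corresponding corner cell from P, and reverse-bump its entry up through P; the value ejected from row 1 is w(i).

So w = 4 2 3 1 5.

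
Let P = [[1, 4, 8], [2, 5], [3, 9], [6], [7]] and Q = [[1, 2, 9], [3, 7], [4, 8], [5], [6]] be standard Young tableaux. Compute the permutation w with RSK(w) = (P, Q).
7 9 6 3 2 1 5 4 8

Reverse the RSK construction: for i from n down to 1, find the cell of Q containing i, remove the entry at that cell from P, and reverse-bump it up through P; the value ejected from row 1 is w(i).

Step i=9: Q has 9 at row 1, column 3; remove that cell from P, ejecting 8. So w(9) = 8. P is now [[1, 4], [2, 5], [3, 9], [6], [7]].
Step i=8: Q has 8 at row 3, column 2; remove 9 from row 3 of P and reverse-bump: 9 enters row 2 and ejects 5; 5 enters row 1 and ejects 4. So w(8) = 4. P is now [[1, 5], [2, 9], [3], [6], [7]].
Step i=7: Q has 7 at row 2, column 2; remove 9 from row 2 of P and reverse-bump: 9 enters row 1 and ejects 5. So w(7) = 5. P is now [[1, 9], [2], [3], [6], [7]].
Step i=6: Q has 6 at row 5, column 1; remove 7 from row 5 of P and reverse-bump: 7 enters row 4 and ejects 6; 6 enters row 3 and ejects 3; 3 enters row 2 and ejects 2; 2 enters row 1 and ejects 1. So w(6) = 1. P is now [[2, 9], [3], [6], [7]].
Step i=5: Q has 5 at row 4, column 1; remove 7 from row 4 of P and reverse-bump: 7 enters row 3 and ejects 6; 6 enters row 2 and ejects 3; 3 enters row 1 and ejects 2. So w(5) = 2. P is now [[3, 9], [6], [7]].
Step i=4: Q has 4 at row 3, column 1; remove 7 from row 3 of P and reverse-bump: 7 enters row 2 and ejects 6; 6 enters row 1 and ejects 3. So w(4) = 3. P is now [[6, 9], [7]].
Step i=3: Q has 3 at row 2, column 1; remove 7 from row 2 of P and reverse-bump: 7 enters row 1 and ejects 6. So w(3) = 6. P is now [[7, 9]].
Step i=2: Q has 2 at row 1, column 2; remove that cell from P, ejecting 9. So w(2) = 9. P is now [[7]].
Step i=1: Q has 1 at row 1, column 1; remove that cell from P, ejecting 7. So w(1) = 7. P is now [].

So w = 7 9 6 3 2 1 5 4 8.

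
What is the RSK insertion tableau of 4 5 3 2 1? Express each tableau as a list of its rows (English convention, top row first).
Insert 4: appended to row 1. P = [[4]].
Insert 5: appended to row 1. P = [[4, 5]].
Insert 3: 3 bumps 4 from row 1; 4 starts row 2. P = [[3, 5], [4]].
Insert 2: 2 bumps 3 from row 1; 3 bumps 4 from row 2; 4 starts row 3. P = [[2, 5], [3], [4]].
Insert 1: 1 bumps 2 from row 1; 2 bumps 3 from row 2; 3 bumps 4 from row 3; 4 starts row 4. P = [[1, 5], [2], [3], [4]].

So P = [[1, 5], [2], [3], [4]].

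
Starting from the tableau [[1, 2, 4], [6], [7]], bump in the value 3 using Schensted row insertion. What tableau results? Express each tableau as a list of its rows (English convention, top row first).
In row 1, 3 replaces 4 (the leftmost entry greater than 3); 4 is bumped to row 2. In row 2, 4 replaces 6 (the leftmost entry greater than 4); 6 is bumped to row 3. In row 3, 6 replaces 7 (the leftmost entry greater than 6); 7 is bumped to row 4. 7 starts a new row 4. The new tableau is [[1, 2, 3], [4], [6], [7]].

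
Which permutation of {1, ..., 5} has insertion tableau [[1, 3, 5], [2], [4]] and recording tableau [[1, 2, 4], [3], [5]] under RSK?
2 4 3 5 1

Reverse the RSK construction: for i from n down to 1, find the cell of Q containing i, remove the entry at that cell from P, and reverse-bump it up through P; the value ejected from row 1 is w(i).

Step i=5: Q has 5 at row 3, column 1; remove 4 from row 3 of P and reverse-bump: 4 enters row 2 and ejects 2; 2 enters row 1 and ejects 1. So w(5) = 1. P is now [[2, 3, 5], [4]].
Step i=4: Q has 4 at row 1, column 3; remove that cell from P, ejecting 5. So w(4) = 5. P is now [[2, 3], [4]].
Step i=3: Q has 3 at row 2, column 1; remove 4 from row 2 of P and reverse-bump: 4 enters row 1 and ejects 3. So w(3) = 3. P is now [[2, 4]].
Step i=2: Q has 2 at row 1, column 2; remove that cell from P, ejecting 4. So w(2) = 4. P is now [[2]].
Step i=1: Q has 1 at row 1, column 1; remove that cell from P, ejecting 2. So w(1) = 2. P is now [].

So w = 2 4 3 5 1.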